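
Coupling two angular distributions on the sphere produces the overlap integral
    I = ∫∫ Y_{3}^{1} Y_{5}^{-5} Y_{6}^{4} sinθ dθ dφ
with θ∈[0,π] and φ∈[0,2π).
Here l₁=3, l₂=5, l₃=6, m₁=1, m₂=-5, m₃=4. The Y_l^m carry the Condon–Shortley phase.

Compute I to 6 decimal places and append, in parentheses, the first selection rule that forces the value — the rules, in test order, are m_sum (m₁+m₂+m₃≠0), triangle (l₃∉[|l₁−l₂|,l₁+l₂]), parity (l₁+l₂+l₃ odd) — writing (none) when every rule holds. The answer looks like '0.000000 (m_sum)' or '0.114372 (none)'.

-0.152880 (none)

m-sum 0 ✓  L=14 even ✓  2≤6≤8 ✓
Π(2lᵢ+1) = 7×11×13 = 1001
triangle coeff Δ(3,5,6) = 1/675675
Σ_t [0,2]: t=0:+1/8640 t=1:−1/2304 t=2:+1/8640 = -7/34560
(3j)²=7/429 [(3 5 6; 0 0 0)], sign=-1
Σ_t [0,0]: t=0:+1/322560 = 1/322560
(3j)²=18/1001 [(3 5 6; 1 -5 4)], sign=+1
⇒ 4πI² = 42/143
I = (-1)√(42/143/(4π)) = -0.15288036
No selection rule forces the value: the integral is nonzero (none).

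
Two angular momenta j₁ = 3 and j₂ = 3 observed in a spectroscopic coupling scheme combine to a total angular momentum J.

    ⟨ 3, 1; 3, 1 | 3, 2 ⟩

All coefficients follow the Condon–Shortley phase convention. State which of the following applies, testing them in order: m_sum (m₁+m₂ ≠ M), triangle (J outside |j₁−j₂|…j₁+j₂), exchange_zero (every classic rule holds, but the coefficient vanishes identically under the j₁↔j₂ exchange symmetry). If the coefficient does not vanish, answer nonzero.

exchange_zero

m-sum: m₁+m₂ = 1+1 = 2, M = 2  ✓
triangle: |j₁−j₂| = 0 ≤ J = 3 ≤ j₁+j₂ = 6  ✓
exchange: j₁=j₂ and m₁=m₂, and (−1)^(j₁+j₂−J) = (−1)^3 = −1 forces ⟨j₁m₁;j₂m₂|JM⟩ = −⟨j₂m₂;j₁m₁|JM⟩ = −⟨j₁m₁;j₂m₂|JM⟩ ⇒ the coefficient vanishes identically
Racah sum check: Σ_k collapses to 0 ⇒ CG = 0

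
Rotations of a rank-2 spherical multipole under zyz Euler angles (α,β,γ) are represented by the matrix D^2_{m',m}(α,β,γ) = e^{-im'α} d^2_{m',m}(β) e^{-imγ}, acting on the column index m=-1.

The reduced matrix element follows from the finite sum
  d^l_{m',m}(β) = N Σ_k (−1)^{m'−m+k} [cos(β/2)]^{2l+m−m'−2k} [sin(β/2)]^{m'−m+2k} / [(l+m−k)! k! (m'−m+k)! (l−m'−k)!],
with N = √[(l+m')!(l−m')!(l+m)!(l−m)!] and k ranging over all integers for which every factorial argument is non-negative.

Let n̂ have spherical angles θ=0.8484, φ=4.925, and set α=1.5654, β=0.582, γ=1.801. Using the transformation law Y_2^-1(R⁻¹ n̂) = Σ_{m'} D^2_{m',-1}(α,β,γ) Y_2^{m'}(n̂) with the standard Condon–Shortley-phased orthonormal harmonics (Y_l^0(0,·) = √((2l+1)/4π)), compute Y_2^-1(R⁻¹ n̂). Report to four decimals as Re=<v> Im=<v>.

Need the full column D^2_{m',-1} for m'=−2..2 at α=1.5654, β=0.5820, γ=1.8010.
cos(β/2)=0.957957, sin(β/2)=0.286910
d^2_{-2,-1}: single k=1 term ⇒ +0.504446;  D = +0.109795-0.492352i
d^2_{-1,-1}: k∈[0..1] ⇒ +0.842141 -0.226624 = +0.615517;  D = -0.600029-0.137210i
d^2_{0,-1}: k∈[0..1] ⇒ -0.617818 +0.055419 = -0.562399;  D = +0.128326-0.547563i
d^2_{1,-1}: k∈[0..1] ⇒ +0.226624 -0.006776 = +0.219848;  D = +0.213774+0.051318i
d^2_{2,-1}: single k=0 term ⇒ -0.045250;  D = -0.010800+0.043942i
Y_2^{m'}(θ=0.8484,φ=4.925) and Σ D·Y over m':
  (+0.1098-0.4924i)·(-0.1980+0.0897i)  (-0.6000-0.1372i)·(+0.0809+0.3746i)  (+0.1283-0.5476i)·(+0.0982+0.0000i)  (+0.2138+0.0513i)·(-0.0809+0.3746i)  (-0.0108+0.0439i)·(-0.1980-0.0897i)
Y_2^-1(R⁻¹ n̂) = +0.007467-0.114101i

Re=0.0075 Im=-0.1141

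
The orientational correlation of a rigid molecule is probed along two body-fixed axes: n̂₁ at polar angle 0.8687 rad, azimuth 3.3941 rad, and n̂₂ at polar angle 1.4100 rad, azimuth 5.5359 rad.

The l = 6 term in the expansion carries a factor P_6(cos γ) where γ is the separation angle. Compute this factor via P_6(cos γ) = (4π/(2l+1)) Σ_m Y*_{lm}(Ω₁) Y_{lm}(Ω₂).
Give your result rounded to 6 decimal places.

Expand P_6 via completeness: Σ_{m} conj(Y_{6,m}) at Ω₁ times Y_{6,m} at Ω₂ —
  m=-6: Y*=(0.005332, 0.095536)  Y=(-0.101303, -0.435245)  product (0.041042, -0.011999)
  m=-5: Y*=(-0.085066, -0.267160)  Y=(-0.207960, -0.140701)  product (-0.019899, 0.067528)
  m=-4: Y*=(0.231332, 0.368352)  Y=(0.240395, -0.036935)  product (0.069216, 0.080005)
  m=-3: Y*=(-0.215998, -0.204279)  Y=(0.169529, -0.213518)  product (-0.080235, 0.011488)
  m=-2: Y*=(-0.127418, -0.070441)  Y=(0.013540, 0.177287)  product (0.010763, -0.023543)
  m=-1: Y*=(0.348516, 0.089922)  Y=(0.203105, 0.188184)  product (0.053863, 0.083849)
  m=+0: Y*=(0.048127, -0.000000)  Y=(-0.159659, 0.000000)  product (-0.007684, 0.000000)
  m=+1: Y*=(-0.348516, 0.089922)  Y=(-0.203105, 0.188184)  product (0.053863, -0.083849)
  m=+2: Y*=(-0.127418, 0.070441)  Y=(0.013540, -0.177287)  product (0.010763, 0.023543)
  m=+3: Y*=(0.215998, -0.204279)  Y=(-0.169529, -0.213518)  product (-0.080235, -0.011488)
  m=+4: Y*=(0.231332, -0.368352)  Y=(0.240395, 0.036935)  product (0.069216, -0.080005)
  m=+5: Y*=(0.085066, -0.267160)  Y=(0.207960, -0.140701)  product (-0.019899, -0.067528)
  m=+6: Y*=(0.005332, -0.095536)  Y=(-0.101303, 0.435245)  product (0.041042, 0.011999)
Accumulated sum (0.141814, -0.000000); after 4π/(2l+1) scaling, (0.137084, -0.000000) ⇒ P_6 = 0.137084

0.137084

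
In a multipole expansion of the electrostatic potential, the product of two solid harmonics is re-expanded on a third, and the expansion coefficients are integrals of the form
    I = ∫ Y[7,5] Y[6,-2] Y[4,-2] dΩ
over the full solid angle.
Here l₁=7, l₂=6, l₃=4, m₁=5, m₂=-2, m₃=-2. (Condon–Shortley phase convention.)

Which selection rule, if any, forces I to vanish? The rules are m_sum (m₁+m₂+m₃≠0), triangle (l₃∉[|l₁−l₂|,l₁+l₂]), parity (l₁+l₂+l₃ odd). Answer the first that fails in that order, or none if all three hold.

m_sum

azimuthal sum: 5 − 2 − 2 = 1  ✗
1 ≤ 4 ≤ 13 (triangle on l)
L = 7 + 6 + 4 = 17 (odd)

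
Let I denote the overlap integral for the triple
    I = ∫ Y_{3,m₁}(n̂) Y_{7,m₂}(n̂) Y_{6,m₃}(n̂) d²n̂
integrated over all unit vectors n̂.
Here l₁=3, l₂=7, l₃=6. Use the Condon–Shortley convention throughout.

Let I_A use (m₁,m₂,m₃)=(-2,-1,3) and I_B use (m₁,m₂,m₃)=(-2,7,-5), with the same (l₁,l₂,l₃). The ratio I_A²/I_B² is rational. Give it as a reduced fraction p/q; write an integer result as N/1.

Same 3,7,6: normalisation and zero-m 3j drop out of the ratio.
A: Δ: 4! 2! 10! / 17! → 1/2042040; sum: t=3:−1/362880 t=4:+1/1935360 = -13/5806080; 3j²(3 7 6; -2 -1 3) = Δ·Π!·Σ² = 195/10472  (sign +1)
B: Δ: 4! 2! 10! / 17! → 1/2042040; sum: t=4:+1/87091200 = 1/87091200; 3j²(3 7 6; -2 7 -5) = Δ·Π!·Σ² = 11/408  (sign -1)
I_A²/I_B² = (195/10472)/(11/408) = 585/847

585/847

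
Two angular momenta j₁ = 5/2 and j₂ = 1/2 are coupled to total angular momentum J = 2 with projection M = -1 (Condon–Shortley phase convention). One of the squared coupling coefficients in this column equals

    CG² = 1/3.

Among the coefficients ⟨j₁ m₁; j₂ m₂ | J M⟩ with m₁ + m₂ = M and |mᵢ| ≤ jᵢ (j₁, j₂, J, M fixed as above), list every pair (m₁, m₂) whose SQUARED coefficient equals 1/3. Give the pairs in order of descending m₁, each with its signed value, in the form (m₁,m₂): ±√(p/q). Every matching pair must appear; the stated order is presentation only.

Admissible pairs with m₁+m₂ = M = -1: (-3/2,1/2), (-1/2,-1/2)
  (m₁,m₂)=(-1/2,-1/2): CG² = 1/3, CG = +√(1/3)   ← matches the target
  (m₁,m₂)=(-3/2,1/2): CG² = 2/3, CG = −√(2/3)
Pairs with CG² = 1/3: (-1/2,-1/2): +√(1/3)

(-1/2,-1/2): +√(1/3)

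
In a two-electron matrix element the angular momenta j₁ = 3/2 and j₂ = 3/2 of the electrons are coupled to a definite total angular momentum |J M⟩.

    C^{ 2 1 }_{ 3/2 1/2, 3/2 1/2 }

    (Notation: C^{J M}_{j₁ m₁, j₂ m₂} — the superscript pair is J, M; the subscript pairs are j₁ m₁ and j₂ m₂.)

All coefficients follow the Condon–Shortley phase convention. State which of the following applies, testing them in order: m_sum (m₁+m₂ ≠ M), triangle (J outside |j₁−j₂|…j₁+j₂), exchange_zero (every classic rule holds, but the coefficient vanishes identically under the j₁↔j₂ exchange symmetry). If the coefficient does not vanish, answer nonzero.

m-sum: m₁+m₂ = 1/2+1/2 = 1, M = 1  ✓
triangle: |j₁−j₂| = 0 ≤ J = 2 ≤ j₁+j₂ = 3  ✓
exchange: j₁=j₂ and m₁=m₂, and (−1)^(j₁+j₂−J) = (−1)^1 = −1 forces ⟨j₁m₁;j₂m₂|JM⟩ = −⟨j₂m₂;j₁m₁|JM⟩ = −⟨j₁m₁;j₂m₂|JM⟩ ⇒ the coefficient vanishes identically
Racah sum check: Σ_k collapses to 0 ⇒ CG = 0

exchange_zero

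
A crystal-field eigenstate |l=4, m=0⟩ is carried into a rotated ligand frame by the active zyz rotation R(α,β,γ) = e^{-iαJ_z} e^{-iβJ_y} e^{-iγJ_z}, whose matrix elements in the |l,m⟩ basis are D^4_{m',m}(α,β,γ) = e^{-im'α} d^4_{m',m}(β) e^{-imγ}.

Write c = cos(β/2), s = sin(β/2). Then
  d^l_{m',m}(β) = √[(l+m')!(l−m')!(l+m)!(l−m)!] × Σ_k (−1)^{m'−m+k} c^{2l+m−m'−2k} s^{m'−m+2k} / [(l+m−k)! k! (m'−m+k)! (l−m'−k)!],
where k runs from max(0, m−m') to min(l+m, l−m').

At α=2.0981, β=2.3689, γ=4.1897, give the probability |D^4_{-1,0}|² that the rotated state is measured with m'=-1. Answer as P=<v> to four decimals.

First d^4_{-1,0}(β=2.3689), then the phase factors e^{-i(-1)α} and e^{-i(0)γ}:
Half-angle: c=0.376807, s=0.926292. N=√(6·120·24·24)=643.987578
k∈{1,2,3,4} keeps every argument non-negative
  k=1: (−1)^0·643.9876/(144)·0.3768^7·0.9263^1 = +0.004468
  k=2: (−1)^1·643.9876/(24)·0.3768^5·0.9263^3 = -0.161995
  k=3: (−1)^2·643.9876/(24)·0.3768^3·0.9263^5 = +0.978951
  k=4: (−1)^3·643.9876/(144)·0.3768^1·0.9263^7 = -0.985981
d^4_{-1,0}(2.3689) = +0.004468 -0.161995 +0.978951 -0.985981 = -0.164558
|D^4_{-1,0}|² = |d^4_{-1,0}(β)|² = (-0.164558)² = 0.027079 (the z-rotation phases have unit modulus)

P=0.0271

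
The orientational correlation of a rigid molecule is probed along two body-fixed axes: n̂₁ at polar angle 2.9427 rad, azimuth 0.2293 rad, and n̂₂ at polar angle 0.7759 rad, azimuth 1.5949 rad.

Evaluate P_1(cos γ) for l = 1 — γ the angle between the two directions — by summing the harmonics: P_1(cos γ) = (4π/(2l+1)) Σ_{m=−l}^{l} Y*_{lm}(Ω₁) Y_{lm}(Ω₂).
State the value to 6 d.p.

-0.671523

Addition theorem: P_1(cos γ) = (4π/3) Σ_m Y*_{lm}(Ω₁) Y_{lm}(Ω₂), m = −1…1:
  term(m=-1) = (0.003366, -0.016171)   from Y*(Ω₁)=(0.066477, 0.015516), Y(Ω₂)=(-0.005832, -0.241900)
  term(m=+0) = (-0.167046, -0.000000)   from Y*(Ω₁)=(-0.478970, -0.000000), Y(Ω₂)=(0.348760, 0.000000)
  term(m=+1) = (0.003366, 0.016171)   from Y*(Ω₁)=(-0.066477, 0.015516), Y(Ω₂)=(0.005832, -0.241900)
Accumulated sum (-0.160314, 0.000000); after 4π/(2l+1) scaling, (-0.671523, 0.000000) ⇒ P_1 = -0.671523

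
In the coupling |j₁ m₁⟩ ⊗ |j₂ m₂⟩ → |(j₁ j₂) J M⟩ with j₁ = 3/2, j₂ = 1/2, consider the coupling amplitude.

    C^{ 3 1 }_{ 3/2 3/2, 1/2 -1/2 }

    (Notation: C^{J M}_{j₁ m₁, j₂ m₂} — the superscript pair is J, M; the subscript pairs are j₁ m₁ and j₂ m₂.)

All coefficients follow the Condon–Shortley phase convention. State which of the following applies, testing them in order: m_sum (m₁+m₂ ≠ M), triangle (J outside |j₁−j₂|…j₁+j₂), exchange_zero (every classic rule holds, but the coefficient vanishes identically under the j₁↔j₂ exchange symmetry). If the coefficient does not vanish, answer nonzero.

m-sum: m₁+m₂ = 3/2+(-1/2) = 1, M = 1  ✓
triangle: need |j₁−j₂| ≤ J ≤ j₁+j₂, i.e. J ∈ [1, 2]; J = 3 is outside ✗ ⇒ coefficient is 0

triangle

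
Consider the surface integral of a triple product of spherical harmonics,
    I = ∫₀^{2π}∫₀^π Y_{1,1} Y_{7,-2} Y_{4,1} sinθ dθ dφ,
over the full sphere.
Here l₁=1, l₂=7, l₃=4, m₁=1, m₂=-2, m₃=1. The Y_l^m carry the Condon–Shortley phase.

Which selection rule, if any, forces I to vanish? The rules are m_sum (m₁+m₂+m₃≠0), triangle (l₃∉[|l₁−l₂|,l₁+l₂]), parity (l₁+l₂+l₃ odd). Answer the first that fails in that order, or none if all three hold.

azimuthal sum: 1 − 2 + 1 = 0  ✓
l₃ must lie in [6,8]; have l₃=4  ✗
L = 1 + 7 + 4 = 12 (even)

triangle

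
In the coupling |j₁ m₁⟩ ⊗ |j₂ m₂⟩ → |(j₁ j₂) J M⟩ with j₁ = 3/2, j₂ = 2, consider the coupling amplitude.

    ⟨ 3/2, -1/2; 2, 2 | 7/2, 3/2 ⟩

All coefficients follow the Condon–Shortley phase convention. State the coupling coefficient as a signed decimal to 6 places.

triangle: 0!·3!·4!/8! = 144/40320
(j±m)!: 1!·2!·4!·0!·5!·2! = 11520
prefactor² = (2J+1)·Δ·N² = 2304/7
  k=0: +1/(0!·0!·2!·4!·1!·0!) = 1/48
Σ = 1/48  ⇒  CG² = 2304/7·(1/48)² = 1/7
CG = +√(1/7) = +0.377964

+√(1/7) = +0.377964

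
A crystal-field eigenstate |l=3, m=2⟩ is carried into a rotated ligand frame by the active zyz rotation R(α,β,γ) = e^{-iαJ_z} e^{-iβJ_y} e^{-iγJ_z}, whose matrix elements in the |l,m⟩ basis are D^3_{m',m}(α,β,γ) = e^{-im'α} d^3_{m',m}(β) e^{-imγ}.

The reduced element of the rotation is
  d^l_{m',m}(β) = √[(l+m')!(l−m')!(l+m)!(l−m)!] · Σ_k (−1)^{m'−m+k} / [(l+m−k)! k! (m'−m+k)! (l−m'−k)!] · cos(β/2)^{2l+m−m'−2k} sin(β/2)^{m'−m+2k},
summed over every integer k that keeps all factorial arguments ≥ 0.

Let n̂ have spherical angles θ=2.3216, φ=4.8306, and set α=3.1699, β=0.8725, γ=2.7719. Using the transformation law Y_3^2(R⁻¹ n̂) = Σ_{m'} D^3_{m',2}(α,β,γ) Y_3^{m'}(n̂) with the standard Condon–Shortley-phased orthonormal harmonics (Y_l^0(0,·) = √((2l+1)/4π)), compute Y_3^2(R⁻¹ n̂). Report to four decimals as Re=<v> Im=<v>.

Re=0.3461 Im=-0.1574

Need the full column D^3_{m',2} for m'=−3..3 at α=3.1699, β=0.8725, γ=2.7719.
cos(β/2)=0.906343, sin(β/2)=0.422544
d^3_{-3,2}: single k=5 term ⇒ +0.029904;  D = -0.020307-0.021952i
d^3_{-2,2}: k∈[4..5] ⇒ +0.130931 -0.005692 = +0.125239;  D = +0.087614+0.089491i
d^3_{-1,2}: k∈[3..4] ⇒ +0.355240 -0.038606 = +0.316634;  D = -0.227823-0.219895i
d^3_{0,2}: k∈[2..3] ⇒ +0.659893 -0.143427 = +0.516465;  D = +0.381607+0.348012i
d^3_{1,2}: k∈[1..2] ⇒ +0.817210 -0.355240 = +0.461970;  D = -0.350015-0.301505i
d^3_{2,2}: k∈[0..1] ⇒ +0.554312 -0.602397 = -0.048085;  D = -0.037306-0.030339i
d^3_{3,2}: single k=0 term ⇒ -0.633008;  D = +0.502212+0.385333i
Y_3^{m'}(θ=2.3216,φ=4.8306) and Σ D·Y over m':
  (-0.0203-0.0220i)·(-0.0566-0.1529i)  (+0.0876+0.0895i)·(+0.3623-0.0873i)  (-0.2278-0.2199i)·(+0.0370+0.3114i)  (+0.3816+0.3480i)·(+0.1713+0.0000i)  (-0.3500-0.3015i)·(-0.0370+0.3114i)  (-0.0373-0.0303i)·(+0.3623+0.0873i)  (+0.5022+0.3853i)·(+0.0566-0.1529i)
Y_3^2(R⁻¹ n̂) = +0.346102-0.157415i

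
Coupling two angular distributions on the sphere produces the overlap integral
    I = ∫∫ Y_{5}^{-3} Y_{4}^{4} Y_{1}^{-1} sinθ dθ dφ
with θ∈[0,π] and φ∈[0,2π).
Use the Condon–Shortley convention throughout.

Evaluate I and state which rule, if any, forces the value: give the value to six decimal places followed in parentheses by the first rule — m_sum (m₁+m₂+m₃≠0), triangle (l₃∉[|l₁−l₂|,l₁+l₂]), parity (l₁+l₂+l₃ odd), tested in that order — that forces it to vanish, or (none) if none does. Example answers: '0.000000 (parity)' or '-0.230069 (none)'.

m-sum 0 ✓  L=10 even ✓  1≤1≤9 ✓
Π(2lᵢ+1) = 11×9×3 = 297
triangle coeff Δ(5,4,1) = 1/495
Σ_t [4,4]: t=4:+1/576 = 1/576
(3j)²=5/99 [(5 4 1; 0 0 0)], sign=-1
Σ_t [8,8]: t=8:+1/80640 = 1/80640
(3j)²=1/495 [(5 4 1; -3 4 -1)], sign=+1
⇒ 4πI² = 1/33
I = (-1)√(1/33/(4π)) = -0.04910640
No selection rule forces the value: the integral is nonzero (none).

-0.049106 (none)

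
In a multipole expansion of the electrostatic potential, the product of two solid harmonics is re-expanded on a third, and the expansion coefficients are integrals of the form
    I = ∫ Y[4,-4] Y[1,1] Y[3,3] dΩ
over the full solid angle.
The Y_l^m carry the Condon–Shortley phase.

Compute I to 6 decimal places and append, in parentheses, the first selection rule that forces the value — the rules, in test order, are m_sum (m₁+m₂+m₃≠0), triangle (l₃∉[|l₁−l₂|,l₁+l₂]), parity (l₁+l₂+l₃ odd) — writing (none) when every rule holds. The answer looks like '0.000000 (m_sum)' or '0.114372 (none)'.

0.325735 (none)

Checks pass: Σm=0; 8 even; l₃=3∈[3,5].
(2·4+1)(2·1+1)(2·3+1) = 189
Δ: 2! 6! 0! / 9! → 1/252
sum: t=1:−1/36 = -1/36
3j²(4 1 3; 0 0 0) = Δ·Π!·Σ² = 4/63  (sign +1)
sum: t=2:+1/1440 = 1/1440
3j²(4 1 3; -4 1 3) = Δ·Π!·Σ² = 1/9  (sign +1)
combine: 4πI² = 189·4/63·1/9 = 4/3
take √, sign +1: I = 0.32573501
No selection rule forces the value: the integral is nonzero (none).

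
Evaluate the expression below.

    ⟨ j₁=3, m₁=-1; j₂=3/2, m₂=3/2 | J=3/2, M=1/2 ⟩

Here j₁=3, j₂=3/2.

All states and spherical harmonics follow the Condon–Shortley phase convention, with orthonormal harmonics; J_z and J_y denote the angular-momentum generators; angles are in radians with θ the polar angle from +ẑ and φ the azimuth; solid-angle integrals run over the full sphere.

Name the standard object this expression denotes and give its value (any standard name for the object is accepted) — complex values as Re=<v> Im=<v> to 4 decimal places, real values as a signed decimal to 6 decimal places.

Clebsch–Gordan coefficient, −√(4/35) ≈ -0.338062

This is a Clebsch–Gordan (vector-coupling) coefficient.
triangle: 3!*3!*0!/7! = 36/5040
(j±m)!: 2!*4!*3!*0!*2!*1! = 576
prefactor² = (2J+1)*Δ*N² = 576/35
  k=3: −1/(3!*0!*1!*0!*2!*0!) = -1/12
Σ = -1/12  ⇒  CG² = 576/35*(-1/12)² = 4/35
CG = −√(4/35) = -0.338062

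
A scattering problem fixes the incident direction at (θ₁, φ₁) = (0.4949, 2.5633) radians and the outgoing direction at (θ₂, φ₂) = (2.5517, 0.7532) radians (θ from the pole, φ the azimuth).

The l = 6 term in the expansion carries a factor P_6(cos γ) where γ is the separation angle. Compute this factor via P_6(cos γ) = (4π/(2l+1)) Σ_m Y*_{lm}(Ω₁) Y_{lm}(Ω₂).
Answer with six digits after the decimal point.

Expand P_6 via completeness: Σ_{m} conj(Y_{6,m}) at Ω₁ times Y_{6,m} at Ω₂ —
  m=-6: Y*=-0.00525 + 0.00179j  Y=-0.00275 + 0.01405j  product -0.00001 - 0.00008j
  m=-5: Y*=0.03448 + 0.00881j  Y=0.06009 - 0.04330j  product 0.00245 - 0.00096j
  m=-4: Y*=-0.09228 - 0.10058j  Y=-0.22348 - 0.02894j  product 0.01771 + 0.02515j
  m=-3: Y*=0.05536 + 0.33437j  Y=0.27220 + 0.33061j  product -0.09548 + 0.10932j
  m=-2: Y*=0.20259 - 0.46081j  Y=0.02793 - 0.43315j  product -0.19394 - 0.10062j
  m=-1: Y*=-0.22473 + 0.14669j  Y=-0.00278 + 0.00261j  product 0.00024 - 0.00099j
  m=+0: Y*=-0.33779 + 0.00000j  Y=-0.42183 + 0.00000j  product 0.14249 + 0.00000j
  m=+1: Y*=0.22473 + 0.14669j  Y=0.00278 + 0.00261j  product 0.00024 + 0.00099j
  m=+2: Y*=0.20259 + 0.46081j  Y=0.02793 + 0.43315j  product -0.19394 + 0.10062j
  m=+3: Y*=-0.05536 + 0.33437j  Y=-0.27220 + 0.33061j  product -0.09548 - 0.10932j
  m=+4: Y*=-0.09228 + 0.10058j  Y=-0.22348 + 0.02894j  product 0.01771 - 0.02515j
  m=+5: Y*=-0.03448 + 0.00881j  Y=-0.06009 - 0.04330j  product 0.00245 + 0.00096j
  m=+6: Y*=-0.00525 - 0.00179j  Y=-0.00275 - 0.01405j  product -0.00001 + 0.00008j
Total Σ_m = -0.39555 - 0.00000j. Multiply by 0.966644: -0.38236 - 0.00000j. P_6(cos γ) = -0.382358

-0.382358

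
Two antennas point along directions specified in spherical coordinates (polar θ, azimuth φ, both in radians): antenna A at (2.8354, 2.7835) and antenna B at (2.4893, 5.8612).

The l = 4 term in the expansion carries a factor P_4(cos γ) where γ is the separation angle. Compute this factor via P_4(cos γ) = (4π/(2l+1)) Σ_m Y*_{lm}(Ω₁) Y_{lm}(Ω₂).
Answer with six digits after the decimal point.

-0.386731

Term-by-term m-sum for l=4 (normalisation 4π/9 = 1.396263):
  m=-4: Y*=(0.000504, -0.003618)  Y=(-0.007022, 0.059668)  product (0.000212, 0.000055)
  m=-3: Y*=(0.015571, -0.028739)  Y=(-0.066773, -0.212216)  product (-0.007139, -0.001385)
  m=-2: Y*=(0.122982, -0.107036)  Y=(0.280180, 0.315087)  product (0.068183, 0.008760)
  m=-1: Y*=(0.428387, -0.160314)  Y=(-0.295794, -0.132798)  product (-0.148003, -0.009469)
  m=+0: Y*=(0.492382, -0.000000)  Y=(-0.210166, 0.000000)  product (-0.103482, 0.000000)
  m=+1: Y*=(-0.428387, -0.160314)  Y=(0.295794, -0.132798)  product (-0.148003, 0.009469)
  m=+2: Y*=(0.122982, 0.107036)  Y=(0.280180, -0.315087)  product (0.068183, -0.008760)
  m=+3: Y*=(-0.015571, -0.028739)  Y=(0.066773, -0.212216)  product (-0.007139, 0.001385)
  m=+4: Y*=(0.000504, 0.003618)  Y=(-0.007022, -0.059668)  product (0.000212, -0.000055)
Total Σ_m = (-0.276976, -0.000000). Multiply by 1.396263: (-0.386731, -0.000000). P_4(cos γ) = -0.386731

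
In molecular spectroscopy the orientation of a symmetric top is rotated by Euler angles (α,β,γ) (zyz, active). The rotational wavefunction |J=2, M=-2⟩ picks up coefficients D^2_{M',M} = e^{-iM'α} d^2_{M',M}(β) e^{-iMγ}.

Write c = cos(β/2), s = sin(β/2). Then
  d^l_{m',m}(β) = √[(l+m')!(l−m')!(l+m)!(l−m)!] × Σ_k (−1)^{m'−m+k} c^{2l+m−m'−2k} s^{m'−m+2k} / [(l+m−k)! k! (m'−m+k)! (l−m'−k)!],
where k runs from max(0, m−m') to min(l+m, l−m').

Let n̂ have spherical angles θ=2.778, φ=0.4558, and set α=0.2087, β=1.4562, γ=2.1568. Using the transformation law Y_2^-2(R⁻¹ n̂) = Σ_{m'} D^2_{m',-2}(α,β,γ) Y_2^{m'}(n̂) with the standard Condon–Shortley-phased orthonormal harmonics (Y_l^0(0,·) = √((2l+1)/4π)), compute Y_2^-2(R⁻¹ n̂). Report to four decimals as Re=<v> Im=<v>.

Re=-0.1993 Im=-0.3055

Need the full column D^2_{m',-2} for m'=−2..2 at α=0.2087, β=1.4562, γ=2.1568.
cos(β/2)=0.746440, sin(β/2)=0.665453
d^2_{-2,-2}: single k=0 term ⇒ +0.310442;  D = +0.005777-0.310388i
d^2_{-1,-2}: single k=0 term ⇒ -0.553518;  D = +0.104585+0.543548i
d^2_{0,-2}: single k=0 term ⇒ +0.604366;  D = -0.234677-0.556942i
d^2_{1,-2}: single k=0 term ⇒ -0.439923;  D = +0.251111+0.361213i
d^2_{2,-2}: single k=0 term ⇒ +0.196096;  D = -0.142864-0.134326i
Y_2^{m'}(θ=2.778,φ=0.4558) and Σ D·Y over m':
  (+0.0058-0.3104i)·(+0.0299-0.0386i)  (+0.1046+0.5435i)·(-0.2306+0.1130i)  (-0.2347-0.5569i)·(+0.5111+0.0000i)  (+0.2511+0.3612i)·(+0.2306+0.1130i)  (-0.1429-0.1343i)·(+0.0299+0.0386i)
Y_2^-2(R⁻¹ n̂) = -0.199330-0.305545i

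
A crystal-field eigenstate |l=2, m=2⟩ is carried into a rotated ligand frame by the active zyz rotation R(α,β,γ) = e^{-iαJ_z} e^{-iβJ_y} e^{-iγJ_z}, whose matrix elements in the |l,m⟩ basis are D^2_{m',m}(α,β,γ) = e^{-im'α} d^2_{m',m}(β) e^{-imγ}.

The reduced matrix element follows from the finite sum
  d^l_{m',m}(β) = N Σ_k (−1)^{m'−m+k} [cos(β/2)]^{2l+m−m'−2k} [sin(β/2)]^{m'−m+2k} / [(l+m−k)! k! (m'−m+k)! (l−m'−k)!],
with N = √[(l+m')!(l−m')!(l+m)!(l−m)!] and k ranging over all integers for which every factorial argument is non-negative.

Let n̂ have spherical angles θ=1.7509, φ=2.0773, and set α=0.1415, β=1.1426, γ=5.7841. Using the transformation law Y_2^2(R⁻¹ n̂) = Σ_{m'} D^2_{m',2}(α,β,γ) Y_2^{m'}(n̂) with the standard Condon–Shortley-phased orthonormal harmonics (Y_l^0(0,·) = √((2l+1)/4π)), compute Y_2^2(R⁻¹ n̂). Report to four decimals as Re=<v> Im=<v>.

Re=-0.1869 Im=-0.2675

Need the full column D^2_{m',2} for m'=−2..2 at α=0.1415, β=1.1426, γ=5.7841.
cos(β/2)=0.841199, sin(β/2)=0.540726
d^2_{-2,2}: single k=4 term ⇒ +0.085489;  D = +0.024415+0.081928i
d^2_{-1,2}: single k=3 term ⇒ +0.265987;  D = +0.111154+0.241648i
d^2_{0,2}: single k=2 term ⇒ +0.506789;  D = +0.274599+0.425947i
d^2_{1,2}: single k=1 term ⇒ +0.643729;  D = +0.421615+0.486444i
d^2_{2,2}: single k=0 term ⇒ +0.500719;  D = +0.378034+0.328345i
Y_2^{m'}(θ=1.7509,φ=2.0773) and Σ D·Y over m':
  (+0.0244+0.0819i)·(-0.1979+0.3172i)  (+0.1112+0.2416i)·(+0.0660+0.1191i)  (+0.2746+0.4259i)·(-0.2850+0.0000i)  (+0.4216+0.4864i)·(-0.0660+0.1191i)  (+0.3780+0.3283i)·(-0.1979-0.3172i)
Y_2^2(R⁻¹ n̂) = -0.186936-0.267511i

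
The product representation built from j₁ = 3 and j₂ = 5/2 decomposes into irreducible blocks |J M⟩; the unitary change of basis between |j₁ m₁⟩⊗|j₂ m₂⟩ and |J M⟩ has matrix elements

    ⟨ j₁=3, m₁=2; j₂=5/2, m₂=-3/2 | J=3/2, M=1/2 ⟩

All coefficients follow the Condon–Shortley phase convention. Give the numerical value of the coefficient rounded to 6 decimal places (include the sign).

−√(1/21) ≈ -0.218218

triangle: 4!*2!*1!/8! = 48/40320
(j±m)!: 5!*1!*1!*4!*2!*1! = 5760
prefactor² = (2J+1)*Δ*N² = 192/7
  k=0: +1/(0!*4!*1!*1!*1!*0!) = 1/24
  k=1: −1/(1!*3!*0!*0!*2!*1!) = -1/12
Σ = -1/24  ⇒  CG² = 192/7*(-1/24)² = 1/21
CG = −√(1/21) = -0.218218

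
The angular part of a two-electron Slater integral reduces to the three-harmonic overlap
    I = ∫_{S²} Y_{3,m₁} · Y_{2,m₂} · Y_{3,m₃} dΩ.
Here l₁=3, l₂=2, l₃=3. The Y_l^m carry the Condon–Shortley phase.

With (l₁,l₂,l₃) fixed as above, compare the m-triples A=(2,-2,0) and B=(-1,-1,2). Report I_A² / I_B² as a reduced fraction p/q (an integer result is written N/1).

4/3

Same 3,2,3: normalisation and zero-m 3j drop out of the ratio.
A: Δ: 2! 4! 2! / 9! → 1/3780; sum: t=0:+1/24 = 1/24; 3j²(3 2 3; 2 -2 0) = Δ·Π!·Σ² = 1/21  (sign -1)
B: Δ: 2! 4! 2! / 9! → 1/3780; sum: t=0:+1/48 t=1:−1/12 = -1/16; 3j²(3 2 3; -1 -1 2) = Δ·Π!·Σ² = 1/28  (sign +1)
I_A²/I_B² = (1/21)/(1/28) = 4/3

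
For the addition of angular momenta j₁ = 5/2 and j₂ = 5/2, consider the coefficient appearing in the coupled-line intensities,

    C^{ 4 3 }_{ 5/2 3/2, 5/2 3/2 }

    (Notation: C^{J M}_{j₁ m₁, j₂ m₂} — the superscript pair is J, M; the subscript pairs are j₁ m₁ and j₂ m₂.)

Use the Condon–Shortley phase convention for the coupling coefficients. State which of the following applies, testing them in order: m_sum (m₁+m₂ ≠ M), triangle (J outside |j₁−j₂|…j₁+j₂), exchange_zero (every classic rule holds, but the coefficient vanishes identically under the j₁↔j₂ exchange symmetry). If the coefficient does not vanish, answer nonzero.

m-sum: m₁+m₂ = 3/2+3/2 = 3, M = 3  ✓
triangle: |j₁−j₂| = 0 ≤ J = 4 ≤ j₁+j₂ = 5  ✓
exchange: j₁=j₂ and m₁=m₂, and (−1)^(j₁+j₂−J) = (−1)^1 = −1 forces ⟨j₁m₁;j₂m₂|JM⟩ = −⟨j₂m₂;j₁m₁|JM⟩ = −⟨j₁m₁;j₂m₂|JM⟩ ⇒ the coefficient vanishes identically
Racah sum check: Σ_k collapses to 0 ⇒ CG = 0

exchange_zero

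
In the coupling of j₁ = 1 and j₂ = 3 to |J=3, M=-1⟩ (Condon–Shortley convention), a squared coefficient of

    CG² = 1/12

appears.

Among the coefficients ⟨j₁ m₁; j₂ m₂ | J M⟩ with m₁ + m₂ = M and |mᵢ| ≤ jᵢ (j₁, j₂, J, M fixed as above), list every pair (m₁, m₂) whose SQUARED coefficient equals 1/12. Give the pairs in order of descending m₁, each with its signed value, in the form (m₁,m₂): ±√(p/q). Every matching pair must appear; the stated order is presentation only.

(0,-1): +√(1/12)

Admissible pairs with m₁+m₂ = M = -1: (-1,0), (0,-1), (1,-2)
  (m₁,m₂)=(1,-2): CG² = 5/12, CG = +√(5/12)
  (m₁,m₂)=(0,-1): CG² = 1/12, CG = +√(1/12)   ← matches the target
  (m₁,m₂)=(-1,0): CG² = 1/2, CG = −√(1/2)
Pairs with CG² = 1/12: (0,-1): +√(1/12)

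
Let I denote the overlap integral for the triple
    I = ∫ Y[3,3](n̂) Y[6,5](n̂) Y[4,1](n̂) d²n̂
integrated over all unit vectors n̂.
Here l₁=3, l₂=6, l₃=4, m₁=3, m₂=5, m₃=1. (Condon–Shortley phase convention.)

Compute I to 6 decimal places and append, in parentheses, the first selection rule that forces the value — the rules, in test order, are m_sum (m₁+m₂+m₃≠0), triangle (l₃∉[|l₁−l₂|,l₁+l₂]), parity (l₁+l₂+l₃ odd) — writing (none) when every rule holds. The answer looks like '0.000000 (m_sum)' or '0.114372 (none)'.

Σmᵢ = 9 ≠ 0, so the φ-integral vanishes; I = 0

0.000000 (m_sum)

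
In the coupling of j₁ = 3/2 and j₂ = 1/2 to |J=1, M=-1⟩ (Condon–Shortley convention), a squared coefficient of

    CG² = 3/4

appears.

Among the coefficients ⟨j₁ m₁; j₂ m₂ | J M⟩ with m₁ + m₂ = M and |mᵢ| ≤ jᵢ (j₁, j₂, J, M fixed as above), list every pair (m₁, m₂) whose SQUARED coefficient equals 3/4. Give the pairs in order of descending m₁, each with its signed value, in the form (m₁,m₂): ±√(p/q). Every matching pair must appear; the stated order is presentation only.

(-3/2,1/2): −√(3/4)

Admissible pairs with m₁+m₂ = M = -1: (-3/2,1/2), (-1/2,-1/2)
  (m₁,m₂)=(-1/2,-1/2): CG² = 1/4, CG = +√(1/4)
  (m₁,m₂)=(-3/2,1/2): CG² = 3/4, CG = −√(3/4)   ← matches the target
Pairs with CG² = 3/4: (-3/2,1/2): −√(3/4)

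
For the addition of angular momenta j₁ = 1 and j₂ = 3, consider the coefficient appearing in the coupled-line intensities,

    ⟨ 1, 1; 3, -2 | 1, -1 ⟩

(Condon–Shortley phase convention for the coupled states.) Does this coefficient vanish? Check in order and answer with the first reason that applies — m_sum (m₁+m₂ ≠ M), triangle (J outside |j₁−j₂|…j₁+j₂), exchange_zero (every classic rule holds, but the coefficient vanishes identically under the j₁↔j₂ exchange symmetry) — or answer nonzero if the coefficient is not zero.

m-sum: m₁+m₂ = 1+(-2) = -1, M = -1  ✓
triangle: need |j₁−j₂| ≤ J ≤ j₁+j₂, i.e. J ∈ [2, 4]; J = 1 is outside ✗ ⇒ coefficient is 0

triangle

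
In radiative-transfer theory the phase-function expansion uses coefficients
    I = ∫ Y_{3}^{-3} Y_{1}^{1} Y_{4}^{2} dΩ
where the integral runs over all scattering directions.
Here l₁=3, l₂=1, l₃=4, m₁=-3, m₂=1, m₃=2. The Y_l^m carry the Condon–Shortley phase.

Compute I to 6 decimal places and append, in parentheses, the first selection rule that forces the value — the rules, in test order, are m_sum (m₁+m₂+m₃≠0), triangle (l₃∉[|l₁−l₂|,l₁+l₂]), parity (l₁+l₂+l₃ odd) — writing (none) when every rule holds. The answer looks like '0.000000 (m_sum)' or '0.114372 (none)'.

0.061558 (none)

m-sum 0 ✓  L=8 even ✓  2≤4≤4 ✓
Π(2lᵢ+1) = 7×3×9 = 189
triangle coeff Δ(3,1,4) = 1/252
Σ_t [0,0]: t=0:+1/36 = 1/36
(3j)²=4/63 [(3 1 4; 0 0 0)], sign=+1
Σ_t [0,0]: t=0:+1/1440 = 1/1440
(3j)²=1/252 [(3 1 4; -3 1 2)], sign=+1
⇒ 4πI² = 1/21
I = (+1)√(1/21/(4π)) = 0.06155813
No selection rule forces the value: the integral is nonzero (none).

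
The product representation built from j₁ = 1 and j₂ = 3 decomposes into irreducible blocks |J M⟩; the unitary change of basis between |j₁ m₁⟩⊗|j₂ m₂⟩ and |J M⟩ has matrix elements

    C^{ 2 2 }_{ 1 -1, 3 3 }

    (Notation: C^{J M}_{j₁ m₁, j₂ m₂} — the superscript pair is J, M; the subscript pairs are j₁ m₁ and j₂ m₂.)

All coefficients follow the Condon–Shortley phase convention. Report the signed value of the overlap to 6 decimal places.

triangle: 2!×0!×4!/7! = 48/5040
(j±m)!: 0!×2!×6!×0!×4!×0! = 34560
prefactor² = (2J+1)×Δ×N² = 11520/7
  k=2: +1/(2!×0!×0!×4!×0!×0!) = 1/48
Σ = 1/48  ⇒  CG² = 11520/7×(1/48)² = 5/7
CG = +√(5/7) = +0.845154

+0.845154  (= +√(5/7))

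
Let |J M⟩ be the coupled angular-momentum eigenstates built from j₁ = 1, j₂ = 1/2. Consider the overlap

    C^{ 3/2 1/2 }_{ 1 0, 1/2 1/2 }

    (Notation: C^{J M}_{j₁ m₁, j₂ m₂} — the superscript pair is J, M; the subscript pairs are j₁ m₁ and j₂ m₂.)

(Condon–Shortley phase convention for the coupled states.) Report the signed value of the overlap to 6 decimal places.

+0.816497  (= +√(2/3))

triangle: 0!*2!*1!/4! = 2/24
(j±m)!: 1!*1!*1!*0!*2!*1! = 2
prefactor² = (2J+1)*Δ*N² = 2/3
  k=0: +1/(0!*0!*1!*1!*1!*0!) = 1
Σ = 1  ⇒  CG² = 2/3*1² = 2/3
CG = +√(2/3) = +0.816497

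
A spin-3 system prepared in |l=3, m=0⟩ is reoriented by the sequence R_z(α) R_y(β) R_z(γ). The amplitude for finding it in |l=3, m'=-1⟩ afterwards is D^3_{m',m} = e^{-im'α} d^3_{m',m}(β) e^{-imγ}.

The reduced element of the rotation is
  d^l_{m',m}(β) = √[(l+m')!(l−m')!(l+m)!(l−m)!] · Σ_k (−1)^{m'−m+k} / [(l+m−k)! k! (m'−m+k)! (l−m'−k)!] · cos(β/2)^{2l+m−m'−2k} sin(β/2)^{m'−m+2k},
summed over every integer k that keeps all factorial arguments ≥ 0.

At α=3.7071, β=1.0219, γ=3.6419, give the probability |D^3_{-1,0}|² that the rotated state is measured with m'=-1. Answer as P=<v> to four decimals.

D^3_{-1,0}(3.7071,1.0219,3.6419) = e^{-i·-1·3.7071}·d^3_{-1,0}(1.0219)·e^{-i·0·3.6419}. Compute d first:
Half-angle: c=0.872280, s=0.489006. N=√(2·24·6·6)=41.569219
k∈{1,2,3} keeps every argument non-negative
  k=1: (−1)^0·41.5692/(12)·0.8723^5·0.4890^1 = +0.855432
  k=2: (−1)^1·41.5692/(4)·0.8723^3·0.4890^3 = -0.806535
  k=3: (−1)^2·41.5692/(12)·0.8723^1·0.4890^5 = +0.084493
d^3_{-1,0}(1.0219) = +0.855432 -0.806535 +0.084493 = +0.133390
|D^3_{-1,0}|² = |d^3_{-1,0}(β)|² = (+0.133390)² = 0.017793 (the z-rotation phases have unit modulus)

P=0.0178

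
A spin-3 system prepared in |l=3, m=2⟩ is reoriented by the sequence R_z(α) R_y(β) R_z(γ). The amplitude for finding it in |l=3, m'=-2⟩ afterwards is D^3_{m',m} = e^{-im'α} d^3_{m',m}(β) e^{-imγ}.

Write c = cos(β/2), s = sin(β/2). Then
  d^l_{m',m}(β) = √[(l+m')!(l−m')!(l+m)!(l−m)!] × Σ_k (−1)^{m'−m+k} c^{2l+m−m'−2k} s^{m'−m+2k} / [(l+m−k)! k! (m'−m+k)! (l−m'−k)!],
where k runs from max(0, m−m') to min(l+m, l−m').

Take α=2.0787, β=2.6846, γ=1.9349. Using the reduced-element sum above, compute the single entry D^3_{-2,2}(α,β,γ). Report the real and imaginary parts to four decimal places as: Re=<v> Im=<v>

Re=-0.5974 Im=-0.1767

First d^3_{-2,2}(β=2.6846), then the phase factors e^{-i(-2)α} and e^{-i(2)γ}:
Half-angle: c=0.226513, s=0.974008. N=√(1·120·120·1)=120.000000
The bounds max(0,m−m')=4 and min(l+m,l−m')=5 give 2 terms
  k=4: (−1)^0·120.0000/(24)·0.2265^2·0.9740^4 = +0.230891
  k=5: (−1)^1·120.0000/(120)·0.2265^0·0.9740^6 = -0.853838
d^3_{-2,2}(2.6846) = +0.230891 -0.853838 = -0.622947
Phases: e^{-i·(-2)·2.0787}=-0.526934-0.849906i, e^{-i·(2)·1.9349}=-0.746369+0.665533i ⇒ D=-0.597361-0.176700i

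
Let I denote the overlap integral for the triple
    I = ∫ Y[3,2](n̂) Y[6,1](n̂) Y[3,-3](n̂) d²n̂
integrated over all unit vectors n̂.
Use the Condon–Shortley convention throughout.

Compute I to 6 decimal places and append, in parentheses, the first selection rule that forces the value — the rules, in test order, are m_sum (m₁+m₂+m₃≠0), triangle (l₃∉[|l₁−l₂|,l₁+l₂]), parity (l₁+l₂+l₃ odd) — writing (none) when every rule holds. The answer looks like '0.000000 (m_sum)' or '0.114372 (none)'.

Rules hold: Σm=0, L=12 even, 3≤3≤9.
N = 7·13·7 = 637
Δ = 6!·0!·6!/13! = 1/12012
Racah Σ t=3..3: t=3:−1/1296 = -1/1296
⇒ 3j(3 6 3; 0 0 0)² = 100/3003, sgn +1
Racah Σ t=1..1: t=1:−1/86400 = -1/86400
⇒ 3j(3 6 3; 2 1 -3)² = 1/1716, sgn -1
4πI² = N·(3j₀)²·(3jₘ)² = 175/14157
I = -1·√(0.0123614/4π) = -0.03136379
No selection rule forces the value: the integral is nonzero (none).

-0.031364 (none)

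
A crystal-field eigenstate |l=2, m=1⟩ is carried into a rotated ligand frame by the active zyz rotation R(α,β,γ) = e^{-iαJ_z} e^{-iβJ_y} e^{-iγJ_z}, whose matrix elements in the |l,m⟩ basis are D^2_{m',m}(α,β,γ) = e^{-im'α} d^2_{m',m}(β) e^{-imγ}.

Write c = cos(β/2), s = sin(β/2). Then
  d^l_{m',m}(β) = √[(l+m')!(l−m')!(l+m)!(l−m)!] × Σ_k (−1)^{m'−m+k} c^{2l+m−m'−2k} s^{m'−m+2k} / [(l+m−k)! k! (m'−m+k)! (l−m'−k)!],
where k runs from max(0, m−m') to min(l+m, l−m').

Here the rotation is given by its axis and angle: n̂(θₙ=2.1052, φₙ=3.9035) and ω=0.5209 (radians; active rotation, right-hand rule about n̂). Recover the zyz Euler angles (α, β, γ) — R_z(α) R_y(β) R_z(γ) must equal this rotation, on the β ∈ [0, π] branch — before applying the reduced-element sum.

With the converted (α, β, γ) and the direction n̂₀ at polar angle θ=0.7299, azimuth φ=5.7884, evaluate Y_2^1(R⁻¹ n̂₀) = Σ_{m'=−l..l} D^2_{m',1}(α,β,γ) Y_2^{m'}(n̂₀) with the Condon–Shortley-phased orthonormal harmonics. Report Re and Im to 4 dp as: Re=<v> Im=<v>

Re=-0.2726 Im=0.0997

Axis–angle → zyz. n̂ = (sinθₙcosφₙ, sinθₙsinφₙ, cosθₙ) = (-0.622642, -0.594056, -0.509328), ω = 0.5209.
R = I cosω + sinω [n̂]ₓ + (1−cosω) n̂n̂ᵀ gives
  R = [+0.918789, +0.302530, -0.253578; -0.204416, +0.914176, +0.349994; +0.337699, -0.269735, +0.901777]
β = atan2(√(R₁₃²+R₂₃²), R₃₃) = 0.446932; α = atan2(R₂₃, R₁₃) mod 2π = 2.197791; γ = atan2(R₃₂, −R₃₁) mod 2π = 3.815569
Need the full column D^2_{m',1} for m'=−2..2 at α=2.1978, β=0.4469, γ=3.8156.
cos(β/2)=0.975135, sin(β/2)=0.221611
d^2_{-2,1}: single k=3 term ⇒ +0.021226;  D = +0.017755+0.011633i
d^2_{-1,1}: k∈[2..3] ⇒ +0.140098 -0.002412 = +0.137686;  D = -0.006466-0.137534i
d^2_{0,1}: k∈[1..2] ⇒ +0.503339 -0.025996 = +0.477343;  D = -0.372970+0.297909i
d^2_{1,1}: k∈[0..1] ⇒ +0.904189 -0.140098 = +0.764091;  D = +0.736444+0.203679i
d^2_{2,1}: single k=0 term ⇒ -0.410975;  D = +0.143686+0.385038i
Y_2^{m'}(θ=0.7299,φ=5.7884) and Σ D·Y over m':
  (+0.0178+0.0116i)·(+0.0943+0.1435i)  (-0.0065-0.1375i)·(+0.3379+0.1823i)  (-0.3730+0.2979i)·(+0.2101+0.0000i)  (+0.7364+0.2037i)·(-0.3379+0.1823i)  (+0.1437+0.3850i)·(+0.0943-0.1435i)
Y_2^1(R⁻¹ n̂) = -0.272593+0.099705i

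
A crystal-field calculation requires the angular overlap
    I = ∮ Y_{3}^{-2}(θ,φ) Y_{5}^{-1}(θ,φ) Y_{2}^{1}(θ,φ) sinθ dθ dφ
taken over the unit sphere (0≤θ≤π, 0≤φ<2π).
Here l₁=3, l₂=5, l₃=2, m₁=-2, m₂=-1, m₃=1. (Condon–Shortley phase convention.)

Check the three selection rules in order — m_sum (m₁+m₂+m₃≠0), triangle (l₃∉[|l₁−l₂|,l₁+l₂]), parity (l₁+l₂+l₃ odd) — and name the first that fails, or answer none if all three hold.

azimuthal sum: -2 − 1 + 1 = -2  ✗
2 ≤ 2 ≤ 8 (triangle on l)
L = 3 + 5 + 2 = 10 (even)

m_sum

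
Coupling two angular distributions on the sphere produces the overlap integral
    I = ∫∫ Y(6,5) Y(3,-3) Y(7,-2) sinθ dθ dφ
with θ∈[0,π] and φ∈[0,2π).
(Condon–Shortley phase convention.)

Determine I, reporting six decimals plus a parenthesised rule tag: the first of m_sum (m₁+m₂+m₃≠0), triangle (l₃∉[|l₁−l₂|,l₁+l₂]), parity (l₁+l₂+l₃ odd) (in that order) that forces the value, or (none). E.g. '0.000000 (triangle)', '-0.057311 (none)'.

m-sum 0 ✓  L=16 even ✓  3≤7≤9 ✓
Π(2lᵢ+1) = 13×7×15 = 1365
triangle coeff Δ(6,3,7) = 1/2042040
Σ_t [0,2]: t=0:+1/207360 t=1:−1/57600 t=2:+1/207360 = -1/129600
(3j)²=168/12155 [(6 3 7; 0 0 0)], sign=+1
Σ_t [0,0]: t=0:+1/17418240 = 1/17418240
(3j)²=25/12376 [(6 3 7; 5 -3 -2)], sign=-1
⇒ 4πI² = 1575/41327
I = (-1)√(1575/41327/(4π)) = -0.05507042
No selection rule forces the value: the integral is nonzero (none).

-0.055070 (none)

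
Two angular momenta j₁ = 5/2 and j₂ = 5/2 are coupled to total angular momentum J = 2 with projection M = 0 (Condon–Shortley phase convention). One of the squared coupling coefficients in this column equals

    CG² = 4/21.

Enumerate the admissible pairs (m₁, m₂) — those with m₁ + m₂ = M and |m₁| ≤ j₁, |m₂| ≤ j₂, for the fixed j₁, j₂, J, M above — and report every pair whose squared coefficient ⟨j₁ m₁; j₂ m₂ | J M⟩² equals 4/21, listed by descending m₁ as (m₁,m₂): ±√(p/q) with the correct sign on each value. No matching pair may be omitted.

Admissible pairs with m₁+m₂ = M = 0: (-5/2,5/2), (-3/2,3/2), (-1/2,1/2), (1/2,-1/2), (3/2,-3/2), (5/2,-5/2)
  (m₁,m₂)=(5/2,-5/2): CG² = 25/84, CG = +√(25/84)
  (m₁,m₂)=(3/2,-3/2): CG² = 1/84, CG = +√(1/84)
  (m₁,m₂)=(1/2,-1/2): CG² = 4/21, CG = −√(4/21)   ← matches the target
  (m₁,m₂)=(-1/2,1/2): CG² = 4/21, CG = +√(4/21)   ← matches the target
  (m₁,m₂)=(-3/2,3/2): CG² = 1/84, CG = −√(1/84)
  (m₁,m₂)=(-5/2,5/2): CG² = 25/84, CG = −√(25/84)
Pairs with CG² = 4/21: (1/2,-1/2): −√(4/21); (-1/2,1/2): +√(4/21)

(1/2,-1/2): −√(4/21); (-1/2,1/2): +√(4/21)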